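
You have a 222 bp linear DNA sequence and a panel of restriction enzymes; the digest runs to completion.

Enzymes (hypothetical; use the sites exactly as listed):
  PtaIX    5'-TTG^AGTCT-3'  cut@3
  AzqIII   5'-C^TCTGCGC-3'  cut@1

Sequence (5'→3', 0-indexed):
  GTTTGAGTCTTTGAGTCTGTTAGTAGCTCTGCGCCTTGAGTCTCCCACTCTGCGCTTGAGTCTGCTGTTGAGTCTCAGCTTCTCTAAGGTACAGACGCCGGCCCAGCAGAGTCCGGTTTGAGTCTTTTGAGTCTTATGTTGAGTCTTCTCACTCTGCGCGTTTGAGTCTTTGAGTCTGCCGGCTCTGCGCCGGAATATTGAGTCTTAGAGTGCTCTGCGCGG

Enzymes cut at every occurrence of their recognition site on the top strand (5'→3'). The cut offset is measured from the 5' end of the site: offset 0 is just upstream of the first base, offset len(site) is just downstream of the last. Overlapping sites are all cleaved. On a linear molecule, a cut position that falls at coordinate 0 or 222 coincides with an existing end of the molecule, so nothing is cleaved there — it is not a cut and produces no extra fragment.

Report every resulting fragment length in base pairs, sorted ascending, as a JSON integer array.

[5,8,8,9,9,10,10,11,11,11,12,12,12,13,14,17,50]

Per-enzyme occurrences:
  PtaIX TTGAGTCT/3: at [2, 10, 35, 55, 67, 117, 126, 138, 161, 169, 197] ⇒ [5, 13, 38, 58, 70, 120, 129, 141, 164, 172, 200]
  AzqIII CTCTGCGC/1: at [26, 47, 151, 182, 212] ⇒ [27, 48, 152, 183, 213]

All cut coordinates (distinct, sorted): [5, 13, 27, 38, 48, 58, 70, 120, 129, 141, 152, 164, 172, 183, 200, 213]

Fragments:
  [0,5): 5 bp
  [5,13): 8 bp
  [13,27): 14 bp
  [27,38): 11 bp
  [38,48): 10 bp
  [48,58): 10 bp
  [58,70): 12 bp
  [70,120): 50 bp
  [120,129): 9 bp
  [129,141): 12 bp
  [141,152): 11 bp
  [152,164): 12 bp
  [164,172): 8 bp
  [172,183): 11 bp
  [183,200): 17 bp
  [200,213): 13 bp
  [213,222): 9 bp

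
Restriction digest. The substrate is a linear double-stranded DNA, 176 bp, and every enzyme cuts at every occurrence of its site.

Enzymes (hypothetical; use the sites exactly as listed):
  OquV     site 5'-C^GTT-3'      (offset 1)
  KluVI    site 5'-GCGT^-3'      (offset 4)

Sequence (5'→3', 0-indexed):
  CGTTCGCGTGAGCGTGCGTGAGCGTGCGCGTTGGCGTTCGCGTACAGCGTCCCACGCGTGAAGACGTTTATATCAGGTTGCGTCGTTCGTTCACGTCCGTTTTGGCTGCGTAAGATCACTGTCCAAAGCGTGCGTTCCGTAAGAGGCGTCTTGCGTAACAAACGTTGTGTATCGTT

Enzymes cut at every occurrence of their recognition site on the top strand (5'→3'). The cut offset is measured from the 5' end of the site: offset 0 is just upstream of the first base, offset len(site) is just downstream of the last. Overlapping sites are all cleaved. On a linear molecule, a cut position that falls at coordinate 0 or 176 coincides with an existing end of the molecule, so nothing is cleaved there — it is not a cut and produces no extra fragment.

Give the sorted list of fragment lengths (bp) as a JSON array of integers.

Site scan:
  OquV (CGTT, off=1): starts [0, 28, 34, 64, 83, 87, 97, 132, 162, 172] → cuts [1, 29, 35, 65, 84, 88, 98, 133, 163, 173]
  KluVI (GCGT, off=4): starts [5, 11, 15, 21, 27, 33, 39, 46, 55, 79, 107, 127, 131, 145, 152] → cuts [9, 15, 19, 25, 31, 37, 43, 50, 59, 83, 111, 131, 135, 149, 156]

All cut coordinates (distinct, sorted): [1, 9, 15, 19, 25, 29, 31, 35, 37, 43, 50, 59, 65, 83, 84, 88, 98, 111, 131, 133, 135, 149, 156, 163, 173]

Fragment lengths:
  [0,1): 1 bp
  [1,9): 8 bp
  [9,15): 6 bp
  [15,19): 4 bp
  [19,25): 6 bp
  [25,29): 4 bp
  [29,31): 2 bp
  [31,35): 4 bp
  [35,37): 2 bp
  [37,43): 6 bp
  [43,50): 7 bp
  [50,59): 9 bp
  [59,65): 6 bp
  [65,83): 18 bp
  [83,84): 1 bp
  [84,88): 4 bp
  [88,98): 10 bp
  [98,111): 13 bp
  [111,131): 20 bp
  [131,133): 2 bp
  [133,135): 2 bp
  [135,149): 14 bp
  [149,156): 7 bp
  [156,163): 7 bp
  [163,173): 10 bp
  [173,176): 3 bp

[1,1,2,2,2,2,3,4,4,4,4,6,6,6,6,7,7,7,8,9,10,10,13,14,18,20]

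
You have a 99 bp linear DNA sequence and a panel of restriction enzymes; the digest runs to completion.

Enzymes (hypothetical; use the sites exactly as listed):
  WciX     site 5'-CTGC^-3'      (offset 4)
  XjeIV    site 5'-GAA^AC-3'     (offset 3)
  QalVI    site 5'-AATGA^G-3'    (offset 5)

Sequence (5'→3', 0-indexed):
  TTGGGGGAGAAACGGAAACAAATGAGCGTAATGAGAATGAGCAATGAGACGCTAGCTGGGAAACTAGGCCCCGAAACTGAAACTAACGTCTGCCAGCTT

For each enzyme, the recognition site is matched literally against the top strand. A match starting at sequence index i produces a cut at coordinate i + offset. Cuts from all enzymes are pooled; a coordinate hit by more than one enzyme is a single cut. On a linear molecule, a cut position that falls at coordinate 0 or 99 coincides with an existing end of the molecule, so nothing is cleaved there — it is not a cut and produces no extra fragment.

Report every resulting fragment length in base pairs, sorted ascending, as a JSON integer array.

[6,6,6,6,7,8,9,11,12,13,15]

Scan for sites:
  WciX CTGC/4: at [89] ⇒ [93]
  XjeIV GAAAC/3: at [8, 14, 59, 72, 78] ⇒ [11, 17, 62, 75, 81]
  QalVI AATGAG/5: at [20, 29, 35, 42] ⇒ [25, 34, 40, 47]

Pooled cuts: [11, 17, 25, 34, 40, 47, 62, 75, 81, 93]

Fragment lengths:
  [0,11): 11 bp
  [11,17): 6 bp
  [17,25): 8 bp
  [25,34): 9 bp
  [34,40): 6 bp
  [40,47): 7 bp
  [47,62): 15 bp
  [62,75): 13 bp
  [75,81): 6 bp
  [81,93): 12 bp
  [93,99): 6 bp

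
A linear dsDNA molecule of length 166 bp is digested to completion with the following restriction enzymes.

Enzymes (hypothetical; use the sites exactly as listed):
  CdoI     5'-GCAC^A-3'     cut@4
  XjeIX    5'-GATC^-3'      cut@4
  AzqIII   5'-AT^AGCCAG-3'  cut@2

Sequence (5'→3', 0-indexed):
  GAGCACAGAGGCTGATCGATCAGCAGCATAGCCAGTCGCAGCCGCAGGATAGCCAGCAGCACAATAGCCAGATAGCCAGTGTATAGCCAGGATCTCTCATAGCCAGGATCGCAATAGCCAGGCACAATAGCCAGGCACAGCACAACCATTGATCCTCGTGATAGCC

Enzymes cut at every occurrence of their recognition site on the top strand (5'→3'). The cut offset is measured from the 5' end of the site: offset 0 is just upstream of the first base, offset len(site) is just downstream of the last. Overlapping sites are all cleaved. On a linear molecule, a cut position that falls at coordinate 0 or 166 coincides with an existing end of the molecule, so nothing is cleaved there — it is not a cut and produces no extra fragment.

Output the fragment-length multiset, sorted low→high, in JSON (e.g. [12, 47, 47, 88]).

Site scan:
  CdoI GCACA/4: at [2, 58, 121, 134, 139] ⇒ [6, 62, 125, 138, 143]
  XjeIX GATC/4: at [13, 17, 90, 106, 150] ⇒ [17, 21, 94, 110, 154]
  AzqIII ATAGCCAG/2: at [27, 48, 63, 71, 82, 98, 113, 126] ⇒ [29, 50, 65, 73, 84, 100, 115, 128]

Pooled cuts: [6, 17, 21, 29, 50, 62, 65, 73, 84, 94, 100, 110, 115, 125, 128, 138, 143, 154]

Fragments:
  [0,6): 6 bp
  [6,17): 11 bp
  [17,21): 4 bp
  [21,29): 8 bp
  [29,50): 21 bp
  [50,62): 12 bp
  [62,65): 3 bp
  [65,73): 8 bp
  [73,84): 11 bp
  [84,94): 10 bp
  [94,100): 6 bp
  [100,110): 10 bp
  [110,115): 5 bp
  [115,125): 10 bp
  [125,128): 3 bp
  [128,138): 10 bp
  [138,143): 5 bp
  [143,154): 11 bp
  [154,166): 12 bp

[3,3,4,5,5,6,6,8,8,10,10,10,10,11,11,11,12,12,21]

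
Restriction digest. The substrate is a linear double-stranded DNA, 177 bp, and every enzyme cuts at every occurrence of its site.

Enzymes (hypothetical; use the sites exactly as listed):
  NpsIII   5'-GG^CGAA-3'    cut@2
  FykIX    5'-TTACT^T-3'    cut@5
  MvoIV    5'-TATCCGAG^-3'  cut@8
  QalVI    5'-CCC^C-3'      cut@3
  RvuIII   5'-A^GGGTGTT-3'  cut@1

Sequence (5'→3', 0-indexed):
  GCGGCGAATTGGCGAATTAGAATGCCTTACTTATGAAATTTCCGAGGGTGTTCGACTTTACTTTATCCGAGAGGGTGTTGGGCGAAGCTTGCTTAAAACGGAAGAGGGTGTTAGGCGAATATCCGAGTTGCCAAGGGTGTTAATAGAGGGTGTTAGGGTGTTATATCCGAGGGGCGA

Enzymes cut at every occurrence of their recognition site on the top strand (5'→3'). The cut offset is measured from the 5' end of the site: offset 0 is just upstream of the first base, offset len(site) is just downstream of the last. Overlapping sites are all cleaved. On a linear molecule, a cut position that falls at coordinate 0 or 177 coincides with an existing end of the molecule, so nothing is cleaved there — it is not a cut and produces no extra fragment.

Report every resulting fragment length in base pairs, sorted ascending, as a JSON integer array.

Per-enzyme occurrences:
  NpsIII (GGCGAA, off=2): starts [2, 10, 80, 113] → cuts [4, 12, 82, 115]
  FykIX (TTACTT, off=5): starts [26, 57] → cuts [31, 62]
  MvoIV (TATCCGAG, off=8): starts [63, 119, 163] → cuts [71, 127, 171]
  QalVI (CCCC, off=3): no sites
  RvuIII (AGGGTGTT, off=1): starts [44, 71, 104, 133, 146, 154] → cuts [45, 72, 105, 134, 147, 155]

All cut coordinates (distinct, sorted): [4, 12, 31, 45, 62, 71, 72, 82, 105, 115, 127, 134, 147, 155, 171]

Fragments:
  [0,4): 4 bp
  [4,12): 8 bp
  [12,31): 19 bp
  [31,45): 14 bp
  [45,62): 17 bp
  [62,71): 9 bp
  [71,72): 1 bp
  [72,82): 10 bp
  [82,105): 23 bp
  [105,115): 10 bp
  [115,127): 12 bp
  [127,134): 7 bp
  [134,147): 13 bp
  [147,155): 8 bp
  [155,171): 16 bp
  [171,177): 6 bp

[1,4,6,7,8,8,9,10,10,12,13,14,16,17,19,23]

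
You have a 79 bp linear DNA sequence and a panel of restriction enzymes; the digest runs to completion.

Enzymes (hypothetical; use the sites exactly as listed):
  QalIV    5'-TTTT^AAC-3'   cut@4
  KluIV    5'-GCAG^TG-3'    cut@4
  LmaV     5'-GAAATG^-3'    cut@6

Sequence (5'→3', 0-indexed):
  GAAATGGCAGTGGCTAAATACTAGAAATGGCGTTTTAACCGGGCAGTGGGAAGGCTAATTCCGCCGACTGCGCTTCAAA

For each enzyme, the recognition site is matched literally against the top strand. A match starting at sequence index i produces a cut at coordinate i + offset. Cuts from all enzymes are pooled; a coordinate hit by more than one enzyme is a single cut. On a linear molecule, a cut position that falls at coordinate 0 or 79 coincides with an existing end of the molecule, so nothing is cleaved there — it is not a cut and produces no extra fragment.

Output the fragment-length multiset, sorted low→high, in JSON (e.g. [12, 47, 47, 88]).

Scan for sites:
  QalIV TTTTAAC/4: at [32] ⇒ [36]
  KluIV GCAGTG/4: at [6, 42] ⇒ [10, 46]
  LmaV GAAATG/6: at [0, 23] ⇒ [6, 29]

All cut coordinates (distinct, sorted): [6, 10, 29, 36, 46]

Fragments:
  [0,6): 6 bp
  [6,10): 4 bp
  [10,29): 19 bp
  [29,36): 7 bp
  [36,46): 10 bp
  [46,79): 33 bp

[4,6,7,10,19,33]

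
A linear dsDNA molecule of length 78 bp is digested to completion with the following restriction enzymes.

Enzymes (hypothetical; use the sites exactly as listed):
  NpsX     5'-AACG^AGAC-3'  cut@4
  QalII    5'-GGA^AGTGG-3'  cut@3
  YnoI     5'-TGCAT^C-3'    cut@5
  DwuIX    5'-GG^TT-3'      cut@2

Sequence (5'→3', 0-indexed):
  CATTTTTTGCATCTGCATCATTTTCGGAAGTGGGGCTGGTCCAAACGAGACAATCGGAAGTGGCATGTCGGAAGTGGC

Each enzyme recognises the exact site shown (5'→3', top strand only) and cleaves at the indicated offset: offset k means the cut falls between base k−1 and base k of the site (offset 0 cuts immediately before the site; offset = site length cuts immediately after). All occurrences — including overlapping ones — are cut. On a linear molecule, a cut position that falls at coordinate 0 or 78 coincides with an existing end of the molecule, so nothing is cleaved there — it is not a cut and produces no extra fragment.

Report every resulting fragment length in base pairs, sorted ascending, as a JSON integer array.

Site scan:
  NpsX (AACGAGAC, off=4): starts [43] → cuts [47]
  QalII (GGAAGTGG, off=3): starts [25, 55, 69] → cuts [28, 58, 72]
  YnoI (TGCATC, off=5): starts [7, 13] → cuts [12, 18]
  DwuIX (GGTT, off=2): no sites

All cut coordinates (distinct, sorted): [12, 18, 28, 47, 58, 72]

Fragment lengths:
  [0,12): 12 bp
  [12,18): 6 bp
  [18,28): 10 bp
  [28,47): 19 bp
  [47,58): 11 bp
  [58,72): 14 bp
  [72,78): 6 bp

[6,6,10,11,12,14,19]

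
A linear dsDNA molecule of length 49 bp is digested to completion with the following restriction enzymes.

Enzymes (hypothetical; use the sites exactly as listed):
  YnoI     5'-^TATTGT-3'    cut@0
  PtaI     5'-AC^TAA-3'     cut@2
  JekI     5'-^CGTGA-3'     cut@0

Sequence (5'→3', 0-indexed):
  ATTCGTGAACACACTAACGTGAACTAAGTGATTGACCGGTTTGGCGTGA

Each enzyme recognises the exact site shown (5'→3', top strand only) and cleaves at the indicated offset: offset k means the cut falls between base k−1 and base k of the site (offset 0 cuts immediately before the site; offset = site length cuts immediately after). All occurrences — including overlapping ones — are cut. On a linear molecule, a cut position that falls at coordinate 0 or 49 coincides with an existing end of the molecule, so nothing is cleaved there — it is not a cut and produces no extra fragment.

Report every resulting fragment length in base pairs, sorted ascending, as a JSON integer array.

Scan for sites:
  YnoI (TATTGT, off=0): no sites
  PtaI ACTAA/2: at [12, 22] ⇒ [14, 24]
  JekI CGTGA/0: at [3, 17, 44] ⇒ [3, 17, 44]

Pooled cuts: [3, 14, 17, 24, 44]

Fragments:
  [0,3): 3 bp
  [3,14): 11 bp
  [14,17): 3 bp
  [17,24): 7 bp
  [24,44): 20 bp
  [44,49): 5 bp

[3,3,5,7,11,20]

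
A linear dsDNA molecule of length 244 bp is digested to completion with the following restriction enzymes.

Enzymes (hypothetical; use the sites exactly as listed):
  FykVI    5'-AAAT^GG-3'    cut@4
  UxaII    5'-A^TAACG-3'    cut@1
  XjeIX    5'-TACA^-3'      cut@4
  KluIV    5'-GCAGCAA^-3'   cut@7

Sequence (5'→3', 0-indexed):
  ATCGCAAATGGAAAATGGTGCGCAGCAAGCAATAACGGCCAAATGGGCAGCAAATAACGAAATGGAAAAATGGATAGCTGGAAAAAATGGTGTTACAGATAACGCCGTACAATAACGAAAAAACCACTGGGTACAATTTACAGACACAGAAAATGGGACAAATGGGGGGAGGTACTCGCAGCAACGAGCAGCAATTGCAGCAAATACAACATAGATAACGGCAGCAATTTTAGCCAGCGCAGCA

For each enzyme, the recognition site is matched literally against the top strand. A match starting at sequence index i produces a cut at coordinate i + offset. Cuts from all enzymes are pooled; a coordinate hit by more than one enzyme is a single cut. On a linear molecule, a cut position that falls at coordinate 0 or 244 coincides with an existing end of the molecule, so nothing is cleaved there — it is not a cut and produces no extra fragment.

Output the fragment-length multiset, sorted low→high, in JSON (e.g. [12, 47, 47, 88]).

Site scan:
  FykVI (AAATGG, off=4): starts [5, 12, 40, 59, 67, 84, 150, 159] → cuts [9, 16, 44, 63, 71, 88, 154, 163]
  UxaII (ATAACG, off=1): starts [31, 53, 98, 111, 214] → cuts [32, 54, 99, 112, 215]
  XjeIX (TACA, off=4): starts [93, 107, 131, 138, 204] → cuts [97, 111, 135, 142, 208]
  KluIV (GCAGCAA, off=7): starts [21, 46, 177, 187, 196, 220] → cuts [28, 53, 184, 194, 203, 227]

Pooled cuts: [9, 16, 28, 32, 44, 53, 54, 63, 71, 88, 97, 99, 111, 112, 135, 142, 154, 163, 184, 194, 203, 208, 215, 227]

Fragments:
  [0,9): 9 bp
  [9,16): 7 bp
  [16,28): 12 bp
  [28,32): 4 bp
  [32,44): 12 bp
  [44,53): 9 bp
  [53,54): 1 bp
  [54,63): 9 bp
  [63,71): 8 bp
  [71,88): 17 bp
  [88,97): 9 bp
  [97,99): 2 bp
  [99,111): 12 bp
  [111,112): 1 bp
  [112,135): 23 bp
  [135,142): 7 bp
  [142,154): 12 bp
  [154,163): 9 bp
  [163,184): 21 bp
  [184,194): 10 bp
  [194,203): 9 bp
  [203,208): 5 bp
  [208,215): 7 bp
  [215,227): 12 bp
  [227,244): 17 bp

[1,1,2,4,5,7,7,7,8,9,9,9,9,9,9,10,12,12,12,12,12,17,17,21,23]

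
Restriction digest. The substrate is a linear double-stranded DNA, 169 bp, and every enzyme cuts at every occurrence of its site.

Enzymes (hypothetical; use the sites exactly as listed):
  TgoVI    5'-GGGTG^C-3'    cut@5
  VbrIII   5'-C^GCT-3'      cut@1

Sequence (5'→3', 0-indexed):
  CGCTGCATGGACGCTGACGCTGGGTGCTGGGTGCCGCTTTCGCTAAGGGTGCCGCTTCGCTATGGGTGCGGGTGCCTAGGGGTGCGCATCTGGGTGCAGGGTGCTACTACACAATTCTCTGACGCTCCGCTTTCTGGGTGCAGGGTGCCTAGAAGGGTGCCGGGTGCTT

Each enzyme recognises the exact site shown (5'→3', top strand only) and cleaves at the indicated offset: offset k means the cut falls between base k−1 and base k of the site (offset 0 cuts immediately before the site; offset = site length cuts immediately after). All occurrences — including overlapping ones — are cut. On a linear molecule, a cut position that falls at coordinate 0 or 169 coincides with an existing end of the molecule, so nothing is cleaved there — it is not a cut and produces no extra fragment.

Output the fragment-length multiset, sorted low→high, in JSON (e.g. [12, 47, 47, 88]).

[1,2,2,3,5,5,6,6,6,7,7,7,7,8,10,10,10,11,12,12,12,20]

Site scan:
  TgoVI (GGGTGC, off=5): starts [21, 28, 46, 63, 69, 79, 91, 98, 135, 142, 154, 161] → cuts [26, 33, 51, 68, 74, 84, 96, 103, 140, 147, 159, 166]
  VbrIII (CGCT, off=1): starts [0, 11, 17, 34, 40, 52, 57, 122, 127] → cuts [1, 12, 18, 35, 41, 53, 58, 123, 128]

Pooled cuts: [1, 12, 18, 26, 33, 35, 41, 51, 53, 58, 68, 74, 84, 96, 103, 123, 128, 140, 147, 159, 166]

Fragment lengths:
  [0,1): 1 bp
  [1,12): 11 bp
  [12,18): 6 bp
  [18,26): 8 bp
  [26,33): 7 bp
  [33,35): 2 bp
  [35,41): 6 bp
  [41,51): 10 bp
  [51,53): 2 bp
  [53,58): 5 bp
  [58,68): 10 bp
  [68,74): 6 bp
  [74,84): 10 bp
  [84,96): 12 bp
  [96,103): 7 bp
  [103,123): 20 bp
  [123,128): 5 bp
  [128,140): 12 bp
  [140,147): 7 bp
  [147,159): 12 bp
  [159,166): 7 bp
  [166,169): 3 bp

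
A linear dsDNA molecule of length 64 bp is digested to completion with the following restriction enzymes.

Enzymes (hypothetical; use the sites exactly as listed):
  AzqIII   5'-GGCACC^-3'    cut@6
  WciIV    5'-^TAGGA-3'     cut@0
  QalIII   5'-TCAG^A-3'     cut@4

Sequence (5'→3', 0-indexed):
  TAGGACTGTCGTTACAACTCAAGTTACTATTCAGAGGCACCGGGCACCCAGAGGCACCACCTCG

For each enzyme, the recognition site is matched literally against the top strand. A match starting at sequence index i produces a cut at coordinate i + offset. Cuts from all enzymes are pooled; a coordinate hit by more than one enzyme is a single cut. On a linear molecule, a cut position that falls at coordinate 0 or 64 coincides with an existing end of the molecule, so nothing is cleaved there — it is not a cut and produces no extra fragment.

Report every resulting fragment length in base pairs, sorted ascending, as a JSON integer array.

[6,7,7,10,34]

Scan for sites:
  AzqIII GGCACC/6: at [35, 42, 52] ⇒ [41, 48, 58]
  WciIV TAGGA/0: at [0] ⇒ [] (position 0 is a terminus of the linear molecule — no cut)
  QalIII TCAGA/4: at [30] ⇒ [34]

Pooled cuts: [34, 41, 48, 58]

Fragment lengths:
  [0,34): 34 bp
  [34,41): 7 bp
  [41,48): 7 bp
  [48,58): 10 bp
  [58,64): 6 bp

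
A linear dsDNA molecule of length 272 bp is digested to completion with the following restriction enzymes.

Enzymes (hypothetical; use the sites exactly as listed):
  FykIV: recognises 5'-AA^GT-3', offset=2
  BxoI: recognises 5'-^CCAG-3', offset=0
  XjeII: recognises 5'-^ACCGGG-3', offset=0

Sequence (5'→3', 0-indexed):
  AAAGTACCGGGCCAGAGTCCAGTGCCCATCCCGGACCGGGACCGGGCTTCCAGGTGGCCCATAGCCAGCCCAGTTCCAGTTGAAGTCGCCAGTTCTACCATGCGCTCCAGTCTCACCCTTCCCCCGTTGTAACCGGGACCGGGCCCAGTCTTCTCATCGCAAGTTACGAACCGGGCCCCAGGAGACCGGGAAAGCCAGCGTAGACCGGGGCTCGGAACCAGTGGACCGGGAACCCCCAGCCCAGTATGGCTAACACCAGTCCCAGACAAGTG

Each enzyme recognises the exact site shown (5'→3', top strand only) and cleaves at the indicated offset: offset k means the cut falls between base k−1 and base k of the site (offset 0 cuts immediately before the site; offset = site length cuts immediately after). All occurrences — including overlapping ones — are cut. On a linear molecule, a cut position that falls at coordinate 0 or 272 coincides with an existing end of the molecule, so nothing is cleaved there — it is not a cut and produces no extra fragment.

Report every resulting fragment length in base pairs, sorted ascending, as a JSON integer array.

[2,3,3,4,5,5,6,6,6,6,6,7,7,7,7,7,8,8,9,9,9,10,11,14,15,15,16,18,18,25]

Site scan:
  FykIV AAGT/2: at [1, 82, 160, 267] ⇒ [3, 84, 162, 269]
  BxoI CCAG/0: at [11, 18, 49, 64, 69, 75, 88, 106, 144, 177, 194, 217, 235, 240, 255, 261] ⇒ [11, 18, 49, 64, 69, 75, 88, 106, 144, 177, 194, 217, 235, 240, 255, 261]
  XjeII ACCGGG/0: at [5, 34, 40, 131, 137, 169, 184, 203, 224] ⇒ [5, 34, 40, 131, 137, 169, 184, 203, 224]

Pooled cuts: [3, 5, 11, 18, 34, 40, 49, 64, 69, 75, 84, 88, 106, 131, 137, 144, 162, 169, 177, 184, 194, 203, 217, 224, 235, 240, 255, 261, 269]

Fragment lengths:
  [0,3): 3 bp
  [3,5): 2 bp
  [5,11): 6 bp
  [11,18): 7 bp
  [18,34): 16 bp
  [34,40): 6 bp
  [40,49): 9 bp
  [49,64): 15 bp
  [64,69): 5 bp
  [69,75): 6 bp
  [75,84): 9 bp
  [84,88): 4 bp
  [88,106): 18 bp
  [106,131): 25 bp
  [131,137): 6 bp
  [137,144): 7 bp
  [144,162): 18 bp
  [162,169): 7 bp
  [169,177): 8 bp
  [177,184): 7 bp
  [184,194): 10 bp
  [194,203): 9 bp
  [203,217): 14 bp
  [217,224): 7 bp
  [224,235): 11 bp
  [235,240): 5 bp
  [240,255): 15 bp
  [255,261): 6 bp
  [261,269): 8 bp
  [269,272): 3 bp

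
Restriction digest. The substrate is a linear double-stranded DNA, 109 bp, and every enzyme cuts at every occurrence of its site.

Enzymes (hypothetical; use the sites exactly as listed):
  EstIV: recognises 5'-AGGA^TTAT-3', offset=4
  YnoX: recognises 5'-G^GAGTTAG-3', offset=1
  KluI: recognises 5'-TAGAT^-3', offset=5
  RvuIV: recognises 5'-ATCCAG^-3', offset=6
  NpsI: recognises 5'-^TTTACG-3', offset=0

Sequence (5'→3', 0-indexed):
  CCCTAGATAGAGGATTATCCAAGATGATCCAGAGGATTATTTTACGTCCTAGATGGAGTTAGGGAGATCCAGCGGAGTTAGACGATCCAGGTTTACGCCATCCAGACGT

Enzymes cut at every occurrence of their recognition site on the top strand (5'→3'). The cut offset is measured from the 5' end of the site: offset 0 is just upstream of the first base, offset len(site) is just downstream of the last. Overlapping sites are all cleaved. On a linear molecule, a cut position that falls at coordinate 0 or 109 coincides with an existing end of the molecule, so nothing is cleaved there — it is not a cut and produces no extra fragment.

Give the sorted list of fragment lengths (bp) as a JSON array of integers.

Per-enzyme occurrences:
  EstIV AGGATTAT/4: at [10, 32] ⇒ [14, 36]
  YnoX GGAGTTAG/1: at [54, 73] ⇒ [55, 74]
  KluI TAGAT/5: at [3, 49] ⇒ [8, 54]
  RvuIV ATCCAG/6: at [26, 66, 84, 99] ⇒ [32, 72, 90, 105]
  NpsI TTTACG/0: at [40, 91] ⇒ [40, 91]

Pooled cuts: [8, 14, 32, 36, 40, 54, 55, 72, 74, 90, 91, 105]

Fragment lengths:
  [0,8): 8 bp
  [8,14): 6 bp
  [14,32): 18 bp
  [32,36): 4 bp
  [36,40): 4 bp
  [40,54): 14 bp
  [54,55): 1 bp
  [55,72): 17 bp
  [72,74): 2 bp
  [74,90): 16 bp
  [90,91): 1 bp
  [91,105): 14 bp
  [105,109): 4 bp

[1,1,2,4,4,4,6,8,14,14,16,17,18]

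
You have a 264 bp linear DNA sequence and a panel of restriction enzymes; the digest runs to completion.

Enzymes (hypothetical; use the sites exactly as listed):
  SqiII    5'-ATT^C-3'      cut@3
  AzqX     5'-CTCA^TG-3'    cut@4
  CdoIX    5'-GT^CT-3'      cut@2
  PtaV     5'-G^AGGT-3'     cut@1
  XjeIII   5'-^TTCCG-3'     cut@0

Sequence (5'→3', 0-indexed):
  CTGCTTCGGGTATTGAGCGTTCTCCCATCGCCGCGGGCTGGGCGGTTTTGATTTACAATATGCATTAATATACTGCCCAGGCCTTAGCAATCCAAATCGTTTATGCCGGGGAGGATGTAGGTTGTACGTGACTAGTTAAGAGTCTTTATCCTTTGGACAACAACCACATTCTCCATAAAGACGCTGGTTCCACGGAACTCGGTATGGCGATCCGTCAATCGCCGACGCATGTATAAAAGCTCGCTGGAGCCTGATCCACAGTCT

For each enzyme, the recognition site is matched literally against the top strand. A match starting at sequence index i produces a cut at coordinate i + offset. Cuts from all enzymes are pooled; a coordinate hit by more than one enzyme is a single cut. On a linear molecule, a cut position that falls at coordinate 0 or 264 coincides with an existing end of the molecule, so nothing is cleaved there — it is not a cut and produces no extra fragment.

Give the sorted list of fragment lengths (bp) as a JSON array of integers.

Per-enzyme occurrences:
  SqiII ATTC/3: at [167] ⇒ [170]
  AzqX (CTCATG, off=4): no sites
  CdoIX GTCT/2: at [141, 260] ⇒ [143, 262]
  PtaV (GAGGT, off=1): no sites
  XjeIII (TTCCG, off=0): no sites

Pooled cuts: [143, 170, 262]

Fragment lengths:
  [0,143): 143 bp
  [143,170): 27 bp
  [170,262): 92 bp
  [262,264): 2 bp

[2,27,92,143]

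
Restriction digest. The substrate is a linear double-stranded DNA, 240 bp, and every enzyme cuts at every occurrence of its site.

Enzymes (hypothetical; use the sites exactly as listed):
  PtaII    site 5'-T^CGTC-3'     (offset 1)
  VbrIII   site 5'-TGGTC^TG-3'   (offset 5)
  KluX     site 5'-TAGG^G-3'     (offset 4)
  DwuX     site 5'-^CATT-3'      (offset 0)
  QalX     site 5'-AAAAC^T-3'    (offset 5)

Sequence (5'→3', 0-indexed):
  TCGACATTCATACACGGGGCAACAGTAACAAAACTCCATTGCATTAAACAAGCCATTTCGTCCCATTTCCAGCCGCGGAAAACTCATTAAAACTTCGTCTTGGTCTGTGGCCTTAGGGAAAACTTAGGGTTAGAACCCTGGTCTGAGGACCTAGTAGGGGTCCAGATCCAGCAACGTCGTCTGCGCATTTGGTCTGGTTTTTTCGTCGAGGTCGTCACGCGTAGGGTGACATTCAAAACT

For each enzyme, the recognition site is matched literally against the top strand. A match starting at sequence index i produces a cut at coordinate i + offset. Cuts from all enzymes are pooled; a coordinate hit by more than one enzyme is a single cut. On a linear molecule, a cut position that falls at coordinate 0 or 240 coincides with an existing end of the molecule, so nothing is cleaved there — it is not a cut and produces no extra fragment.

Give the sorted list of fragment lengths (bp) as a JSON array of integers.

[1,1,2,2,4,4,5,5,5,5,6,8,9,9,9,9,10,10,12,12,13,15,15,19,20,30]

Per-enzyme occurrences:
  PtaII (TCGTC, off=1): starts [57, 94, 176, 202, 211] → cuts [58, 95, 177, 203, 212]
  VbrIII (TGGTCTG, off=5): starts [100, 138, 189] → cuts [105, 143, 194]
  KluX (TAGGG, off=4): starts [113, 124, 154, 221] → cuts [117, 128, 158, 225]
  DwuX (CATT, off=0): starts [4, 36, 41, 53, 63, 84, 185, 229] → cuts [4, 36, 41, 53, 63, 84, 185, 229]
  QalX (AAAACT, off=5): starts [29, 78, 88, 118, 234] → cuts [34, 83, 93, 123, 239]

Pooled cuts: [4, 34, 36, 41, 53, 58, 63, 83, 84, 93, 95, 105, 117, 123, 128, 143, 158, 177, 185, 194, 203, 212, 225, 229, 239]

Fragment lengths:
  [0,4): 4 bp
  [4,34): 30 bp
  [34,36): 2 bp
  [36,41): 5 bp
  [41,53): 12 bp
  [53,58): 5 bp
  [58,63): 5 bp
  [63,83): 20 bp
  [83,84): 1 bp
  [84,93): 9 bp
  [93,95): 2 bp
  [95,105): 10 bp
  [105,117): 12 bp
  [117,123): 6 bp
  [123,128): 5 bp
  [128,143): 15 bp
  [143,158): 15 bp
  [158,177): 19 bp
  [177,185): 8 bp
  [185,194): 9 bp
  [194,203): 9 bp
  [203,212): 9 bp
  [212,225): 13 bp
  [225,229): 4 bp
  [229,239): 10 bp
  [239,240): 1 bp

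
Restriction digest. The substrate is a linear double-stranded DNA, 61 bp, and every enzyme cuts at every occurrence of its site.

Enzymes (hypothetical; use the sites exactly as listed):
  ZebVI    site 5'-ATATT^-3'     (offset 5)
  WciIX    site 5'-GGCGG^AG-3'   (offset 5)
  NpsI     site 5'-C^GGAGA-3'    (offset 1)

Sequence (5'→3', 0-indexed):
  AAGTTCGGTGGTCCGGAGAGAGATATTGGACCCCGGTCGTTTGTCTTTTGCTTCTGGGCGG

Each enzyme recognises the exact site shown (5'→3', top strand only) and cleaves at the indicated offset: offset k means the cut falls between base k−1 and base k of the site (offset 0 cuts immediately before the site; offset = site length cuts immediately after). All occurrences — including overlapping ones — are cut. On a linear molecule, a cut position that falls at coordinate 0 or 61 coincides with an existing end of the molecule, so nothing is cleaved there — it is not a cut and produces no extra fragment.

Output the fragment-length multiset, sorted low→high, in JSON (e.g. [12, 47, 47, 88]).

Scan for sites:
  ZebVI ATATT/5: at [22] ⇒ [27]
  WciIX (GGCGGAG, off=5): no sites
  NpsI CGGAGA/1: at [13] ⇒ [14]

Pooled cuts: [14, 27]

Fragments:
  [0,14): 14 bp
  [14,27): 13 bp
  [27,61): 34 bp

[13,14,34]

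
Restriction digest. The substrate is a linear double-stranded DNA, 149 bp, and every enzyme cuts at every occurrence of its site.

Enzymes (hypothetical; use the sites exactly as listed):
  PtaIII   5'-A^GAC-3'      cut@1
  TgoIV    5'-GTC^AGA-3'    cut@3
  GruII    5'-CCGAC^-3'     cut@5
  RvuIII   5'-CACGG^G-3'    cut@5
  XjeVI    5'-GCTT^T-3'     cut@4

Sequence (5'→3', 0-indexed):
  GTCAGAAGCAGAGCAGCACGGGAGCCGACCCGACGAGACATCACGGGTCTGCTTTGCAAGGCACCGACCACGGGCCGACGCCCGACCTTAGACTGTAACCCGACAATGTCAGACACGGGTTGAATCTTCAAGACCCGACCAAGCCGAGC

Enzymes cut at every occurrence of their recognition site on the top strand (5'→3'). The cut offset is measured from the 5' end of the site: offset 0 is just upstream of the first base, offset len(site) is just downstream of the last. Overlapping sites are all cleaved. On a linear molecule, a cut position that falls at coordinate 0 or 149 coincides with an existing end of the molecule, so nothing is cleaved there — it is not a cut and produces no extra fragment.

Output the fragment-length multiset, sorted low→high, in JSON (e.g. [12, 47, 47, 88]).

Per-enzyme occurrences:
  PtaIII AGAC/1: at [35, 89, 110, 130] ⇒ [36, 90, 111, 131]
  TgoIV GTCAGA/3: at [0, 107] ⇒ [3, 110]
  GruII CCGAC/5: at [24, 29, 63, 74, 81, 99, 134] ⇒ [29, 34, 68, 79, 86, 104, 139]
  RvuIII CACGGG/5: at [16, 41, 68, 113] ⇒ [21, 46, 73, 118]
  XjeVI GCTTT/4: at [50] ⇒ [54]

Pooled cuts: [3, 21, 29, 34, 36, 46, 54, 68, 73, 79, 86, 90, 104, 110, 111, 118, 131, 139]

Fragments:
  [0,3): 3 bp
  [3,21): 18 bp
  [21,29): 8 bp
  [29,34): 5 bp
  [34,36): 2 bp
  [36,46): 10 bp
  [46,54): 8 bp
  [54,68): 14 bp
  [68,73): 5 bp
  [73,79): 6 bp
  [79,86): 7 bp
  [86,90): 4 bp
  [90,104): 14 bp
  [104,110): 6 bp
  [110,111): 1 bp
  [111,118): 7 bp
  [118,131): 13 bp
  [131,139): 8 bp
  [139,149): 10 bp

[1,2,3,4,5,5,6,6,7,7,8,8,8,10,10,13,14,14,18]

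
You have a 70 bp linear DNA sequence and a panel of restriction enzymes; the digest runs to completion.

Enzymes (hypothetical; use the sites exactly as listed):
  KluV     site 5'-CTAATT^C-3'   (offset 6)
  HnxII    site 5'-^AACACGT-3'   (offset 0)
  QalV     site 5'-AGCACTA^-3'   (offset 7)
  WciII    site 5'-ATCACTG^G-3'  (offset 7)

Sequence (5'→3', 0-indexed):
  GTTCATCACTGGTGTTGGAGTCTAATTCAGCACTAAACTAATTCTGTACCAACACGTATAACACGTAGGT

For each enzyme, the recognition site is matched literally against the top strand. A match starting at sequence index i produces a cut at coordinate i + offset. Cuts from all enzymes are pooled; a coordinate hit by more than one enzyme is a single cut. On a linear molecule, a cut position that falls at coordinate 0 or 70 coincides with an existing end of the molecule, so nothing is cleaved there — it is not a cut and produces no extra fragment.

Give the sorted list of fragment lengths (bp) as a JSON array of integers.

Scan for sites:
  KluV (CTAATTC, off=6): starts [21, 37] → cuts [27, 43]
  HnxII (AACACGT, off=0): starts [50, 59] → cuts [50, 59]
  QalV (AGCACTA, off=7): starts [28] → cuts [35]
  WciII (ATCACTGG, off=7): starts [4] → cuts [11]

Pooled cuts: [11, 27, 35, 43, 50, 59]

Fragments:
  [0,11): 11 bp
  [11,27): 16 bp
  [27,35): 8 bp
  [35,43): 8 bp
  [43,50): 7 bp
  [50,59): 9 bp
  [59,70): 11 bp

[7,8,8,9,11,11,16]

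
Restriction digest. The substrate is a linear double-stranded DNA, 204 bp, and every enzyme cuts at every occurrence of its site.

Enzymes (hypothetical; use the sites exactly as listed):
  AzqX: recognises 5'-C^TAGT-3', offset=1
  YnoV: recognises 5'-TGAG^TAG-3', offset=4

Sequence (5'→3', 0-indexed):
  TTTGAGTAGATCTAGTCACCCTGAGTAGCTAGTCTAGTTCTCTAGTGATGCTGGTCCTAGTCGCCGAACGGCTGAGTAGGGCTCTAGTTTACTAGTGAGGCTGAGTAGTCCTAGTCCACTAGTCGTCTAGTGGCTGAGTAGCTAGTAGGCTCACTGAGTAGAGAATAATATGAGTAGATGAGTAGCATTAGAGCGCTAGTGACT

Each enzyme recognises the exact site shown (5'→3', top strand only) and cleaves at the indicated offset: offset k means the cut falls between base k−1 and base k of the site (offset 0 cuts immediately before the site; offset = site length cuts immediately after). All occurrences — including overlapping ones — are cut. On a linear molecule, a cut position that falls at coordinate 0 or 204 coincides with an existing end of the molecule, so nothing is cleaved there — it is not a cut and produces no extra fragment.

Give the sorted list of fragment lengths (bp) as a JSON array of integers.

Scan for sites:
  AzqX (CTAGT, off=1): starts [11, 28, 33, 41, 56, 83, 91, 110, 118, 126, 141, 195] → cuts [12, 29, 34, 42, 57, 84, 92, 111, 119, 127, 142, 196]
  YnoV (TGAGTAG, off=4): starts [2, 21, 72, 101, 134, 154, 170, 178] → cuts [6, 25, 76, 105, 138, 158, 174, 182]

All cut coordinates (distinct, sorted): [6, 12, 25, 29, 34, 42, 57, 76, 84, 92, 105, 111, 119, 127, 138, 142, 158, 174, 182, 196]

Fragment lengths:
  [0,6): 6 bp
  [6,12): 6 bp
  [12,25): 13 bp
  [25,29): 4 bp
  [29,34): 5 bp
  [34,42): 8 bp
  [42,57): 15 bp
  [57,76): 19 bp
  [76,84): 8 bp
  [84,92): 8 bp
  [92,105): 13 bp
  [105,111): 6 bp
  [111,119): 8 bp
  [119,127): 8 bp
  [127,138): 11 bp
  [138,142): 4 bp
  [142,158): 16 bp
  [158,174): 16 bp
  [174,182): 8 bp
  [182,196): 14 bp
  [196,204): 8 bp

[4,4,5,6,6,6,8,8,8,8,8,8,8,11,13,13,14,15,16,16,19]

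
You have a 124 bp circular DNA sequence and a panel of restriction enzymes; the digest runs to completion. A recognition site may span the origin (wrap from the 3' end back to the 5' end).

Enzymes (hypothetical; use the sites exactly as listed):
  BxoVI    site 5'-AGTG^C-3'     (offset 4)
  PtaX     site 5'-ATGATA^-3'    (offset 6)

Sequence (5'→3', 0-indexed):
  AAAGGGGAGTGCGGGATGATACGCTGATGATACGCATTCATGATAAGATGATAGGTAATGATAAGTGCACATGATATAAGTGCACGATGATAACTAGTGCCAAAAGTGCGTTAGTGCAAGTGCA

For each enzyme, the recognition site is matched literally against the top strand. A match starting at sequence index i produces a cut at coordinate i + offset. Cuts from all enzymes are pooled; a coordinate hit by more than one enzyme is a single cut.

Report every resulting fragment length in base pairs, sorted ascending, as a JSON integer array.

Scan for sites:
  BxoVI AGTGC/4: at [7, 63, 78, 95, 104, 112, 118] ⇒ [11, 67, 82, 99, 108, 116, 122]
  PtaX ATGATA/6: at [15, 26, 39, 47, 57, 70, 86] ⇒ [21, 32, 45, 53, 63, 76, 92]

Pooled cuts: [11, 21, 32, 45, 53, 63, 67, 76, 82, 92, 99, 108, 116, 122]

Fragments:
  11→21: 10 bp
  21→32: 11 bp
  32→45: 13 bp
  45→53: 8 bp
  53→63: 10 bp
  63→67: 4 bp
  67→76: 9 bp
  76→82: 6 bp
  82→92: 10 bp
  92→99: 7 bp
  99→108: 9 bp
  108→116: 8 bp
  116→122: 6 bp
  122→11 (wrap): 124-122+11 = 13 bp

[4,6,6,7,8,8,9,9,10,10,10,11,13,13]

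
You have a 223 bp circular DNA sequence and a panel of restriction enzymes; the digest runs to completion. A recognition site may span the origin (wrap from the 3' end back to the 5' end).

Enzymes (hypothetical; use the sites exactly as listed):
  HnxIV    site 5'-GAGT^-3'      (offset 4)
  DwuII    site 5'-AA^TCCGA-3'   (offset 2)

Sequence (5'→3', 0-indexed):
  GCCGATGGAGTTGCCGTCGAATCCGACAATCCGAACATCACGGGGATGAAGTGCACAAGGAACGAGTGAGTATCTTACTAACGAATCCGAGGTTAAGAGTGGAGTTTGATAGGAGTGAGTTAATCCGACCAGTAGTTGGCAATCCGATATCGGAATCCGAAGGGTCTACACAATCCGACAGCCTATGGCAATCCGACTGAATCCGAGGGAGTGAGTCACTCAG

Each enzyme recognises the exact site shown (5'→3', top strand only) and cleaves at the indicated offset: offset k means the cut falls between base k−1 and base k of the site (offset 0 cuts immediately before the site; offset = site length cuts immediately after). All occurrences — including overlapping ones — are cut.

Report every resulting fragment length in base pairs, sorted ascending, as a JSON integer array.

[3,4,4,4,5,8,10,10,11,11,13,14,15,18,18,18,19,38]

Site scan:
  HnxIV (GAGT, off=4): starts [7, 63, 67, 96, 101, 112, 116, 208, 212] → cuts [11, 67, 71, 100, 105, 116, 120, 212, 216]
  DwuII (AATCCGA, off=2): starts [19, 27, 83, 121, 140, 153, 171, 189, 199] → cuts [21, 29, 85, 123, 142, 155, 173, 191, 201]

Pooled cuts: [11, 21, 29, 67, 71, 85, 100, 105, 116, 120, 123, 142, 155, 173, 191, 201, 212, 216]

Fragments:
  11→21: 10 bp
  21→29: 8 bp
  29→67: 38 bp
  67→71: 4 bp
  71→85: 14 bp
  85→100: 15 bp
  100→105: 5 bp
  105→116: 11 bp
  116→120: 4 bp
  120→123: 3 bp
  123→142: 19 bp
  142→155: 13 bp
  155→173: 18 bp
  173→191: 18 bp
  191→201: 10 bp
  201→212: 11 bp
  212→216: 4 bp
  216→11 (wrap): 223-216+11 = 18 bp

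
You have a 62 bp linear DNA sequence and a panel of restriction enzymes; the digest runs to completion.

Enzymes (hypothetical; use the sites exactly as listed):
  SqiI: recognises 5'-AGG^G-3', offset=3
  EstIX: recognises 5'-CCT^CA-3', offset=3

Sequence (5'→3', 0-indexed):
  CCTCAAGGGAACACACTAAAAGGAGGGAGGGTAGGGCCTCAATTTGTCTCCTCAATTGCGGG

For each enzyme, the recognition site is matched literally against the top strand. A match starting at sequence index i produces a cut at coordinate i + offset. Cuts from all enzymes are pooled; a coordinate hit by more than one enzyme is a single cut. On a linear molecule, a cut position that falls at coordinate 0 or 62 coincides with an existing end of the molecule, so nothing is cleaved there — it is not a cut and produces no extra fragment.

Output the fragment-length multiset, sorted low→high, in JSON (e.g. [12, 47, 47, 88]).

Site scan:
  SqiI (AGGG, off=3): starts [5, 23, 27, 32] → cuts [8, 26, 30, 35]
  EstIX (CCTCA, off=3): starts [0, 36, 49] → cuts [3, 39, 52]

Pooled cuts: [3, 8, 26, 30, 35, 39, 52]

Fragment lengths:
  [0,3): 3 bp
  [3,8): 5 bp
  [8,26): 18 bp
  [26,30): 4 bp
  [30,35): 5 bp
  [35,39): 4 bp
  [39,52): 13 bp
  [52,62): 10 bp

[3,4,4,5,5,10,13,18]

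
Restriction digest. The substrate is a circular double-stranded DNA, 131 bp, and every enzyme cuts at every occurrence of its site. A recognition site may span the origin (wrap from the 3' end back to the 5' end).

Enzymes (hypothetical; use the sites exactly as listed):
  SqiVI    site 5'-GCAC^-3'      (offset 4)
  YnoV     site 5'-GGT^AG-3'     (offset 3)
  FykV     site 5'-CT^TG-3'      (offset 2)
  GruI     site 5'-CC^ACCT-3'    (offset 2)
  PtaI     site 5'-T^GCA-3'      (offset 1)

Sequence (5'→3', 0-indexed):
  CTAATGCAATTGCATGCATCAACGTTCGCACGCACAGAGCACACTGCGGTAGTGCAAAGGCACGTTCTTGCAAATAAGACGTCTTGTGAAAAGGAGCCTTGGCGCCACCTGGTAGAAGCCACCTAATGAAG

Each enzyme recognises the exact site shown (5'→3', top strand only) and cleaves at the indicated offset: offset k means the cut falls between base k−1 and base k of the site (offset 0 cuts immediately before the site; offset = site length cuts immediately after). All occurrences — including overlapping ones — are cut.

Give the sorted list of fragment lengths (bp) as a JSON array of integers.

Scan for sites:
  SqiVI (GCAC, off=4): starts [27, 31, 38, 59] → cuts [31, 35, 42, 63]
  YnoV (GGTAG, off=3): starts [47, 110] → cuts [50, 113]
  FykV (CTTG, off=2): starts [66, 82, 97] → cuts [68, 84, 99]
  GruI (CCACCT, off=2): starts [104, 118] → cuts [106, 120]
  PtaI (TGCA, off=1): starts [4, 10, 14, 52, 68] → cuts [5, 11, 15, 53, 69]

All cut coordinates (distinct, sorted): [5, 11, 15, 31, 35, 42, 50, 53, 63, 68, 69, 84, 99, 106, 113, 120]

Fragment lengths:
  5→11: 6 bp
  11→15: 4 bp
  15→31: 16 bp
  31→35: 4 bp
  35→42: 7 bp
  42→50: 8 bp
  50→53: 3 bp
  53→63: 10 bp
  63→68: 5 bp
  68→69: 1 bp
  69→84: 15 bp
  84→99: 15 bp
  99→106: 7 bp
  106→113: 7 bp
  113→120: 7 bp
  120→5 (wrap): 131-120+5 = 16 bp

[1,3,4,4,5,6,7,7,7,7,8,10,15,15,16,16]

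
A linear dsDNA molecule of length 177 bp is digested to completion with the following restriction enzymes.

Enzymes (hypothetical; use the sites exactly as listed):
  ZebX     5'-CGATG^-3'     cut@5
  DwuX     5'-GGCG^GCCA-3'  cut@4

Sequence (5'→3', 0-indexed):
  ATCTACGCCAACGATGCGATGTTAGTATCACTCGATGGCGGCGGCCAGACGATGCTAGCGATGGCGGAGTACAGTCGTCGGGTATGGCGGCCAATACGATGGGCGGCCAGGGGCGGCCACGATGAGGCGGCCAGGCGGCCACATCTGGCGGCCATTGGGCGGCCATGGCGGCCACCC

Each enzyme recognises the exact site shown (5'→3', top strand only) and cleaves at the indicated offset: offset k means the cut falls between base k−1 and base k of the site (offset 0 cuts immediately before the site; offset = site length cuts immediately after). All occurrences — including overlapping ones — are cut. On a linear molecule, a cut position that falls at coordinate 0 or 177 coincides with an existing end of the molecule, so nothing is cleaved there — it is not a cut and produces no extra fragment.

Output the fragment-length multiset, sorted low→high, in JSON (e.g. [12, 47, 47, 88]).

Per-enzyme occurrences:
  ZebX (CGATG, off=5): starts [11, 16, 32, 49, 58, 96, 119] → cuts [16, 21, 37, 54, 63, 101, 124]
  DwuX (GGCGGCCA, off=4): starts [39, 85, 101, 111, 125, 133, 146, 157, 166] → cuts [43, 89, 105, 115, 129, 137, 150, 161, 170]

All cut coordinates (distinct, sorted): [16, 21, 37, 43, 54, 63, 89, 101, 105, 115, 124, 129, 137, 150, 161, 170]

Fragments:
  [0,16): 16 bp
  [16,21): 5 bp
  [21,37): 16 bp
  [37,43): 6 bp
  [43,54): 11 bp
  [54,63): 9 bp
  [63,89): 26 bp
  [89,101): 12 bp
  [101,105): 4 bp
  [105,115): 10 bp
  [115,124): 9 bp
  [124,129): 5 bp
  [129,137): 8 bp
  [137,150): 13 bp
  [150,161): 11 bp
  [161,170): 9 bp
  [170,177): 7 bp

[4,5,5,6,7,8,9,9,9,10,11,11,12,13,16,16,26]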